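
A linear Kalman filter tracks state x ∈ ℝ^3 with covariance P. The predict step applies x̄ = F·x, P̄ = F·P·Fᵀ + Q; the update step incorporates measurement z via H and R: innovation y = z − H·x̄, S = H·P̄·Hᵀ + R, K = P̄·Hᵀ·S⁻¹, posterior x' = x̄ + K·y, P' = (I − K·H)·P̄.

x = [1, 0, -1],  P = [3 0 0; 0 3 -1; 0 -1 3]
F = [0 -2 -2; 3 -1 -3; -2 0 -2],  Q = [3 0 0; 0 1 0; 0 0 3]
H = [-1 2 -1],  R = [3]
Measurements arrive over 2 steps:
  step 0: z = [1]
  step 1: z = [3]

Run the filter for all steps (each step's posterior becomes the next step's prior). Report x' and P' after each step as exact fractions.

step 0: x̄ = F·x = [2, 6, 0]
step 0: P̄ = F·P·Fᵀ + Q = [19 16 8; 16 52 -2; 8 -2 27]
step 0: y = z − H·x̄ = [-9]
step 0: S = H·P̄·Hᵀ + R = [217]
step 0: K = P̄·Hᵀ·S⁻¹ = [5/217; 90/217; -39/217]
step 0: x' = x̄ + K·y = [389/217, 492/217, 351/217]
step 0: P' = (I − K·H)·P̄ = [4098/217 3022/217 1931/217; 3022/217 3184/217 3076/217; 1931/217 3076/217 4338/217]
step 1: x̄ = F·x = [-1686/217, -54/31, -1480/217]
step 1: P̄ = F·P·Fᵀ + Q = [55347/217 3898/31 49468/217; 3898/31 6413/31 1948/31; 49468/217 1948/31 49843/217]
step 1: y = z − H·x̄ = [-1759/217]
step 1: S = H·P̄·Hᵀ + R = [220653/217]
step 1: K = P̄·Hᵀ·S⁻¹ = [-50243/220653; 48860/220653; -24013/73551]
step 1: x' = x̄ + K·y = [-1307113/220653, -780422/220653, -306989/73551]
step 1: P' = (I − K·H)·P̄ = [44645726/220653 39058114/220653 11207077/73551; 39058114/220653 34645319/220653 10028648/73551; 11207077/73551 10028648/73551 2974086/24517]

step 0: x' = [389/217, 492/217, 351/217], P' = [4098/217 3022/217 1931/217; 3022/217 3184/217 3076/217; 1931/217 3076/217 4338/217]
step 1: x' = [-1307113/220653, -780422/220653, -306989/73551], P' = [44645726/220653 39058114/220653 11207077/73551; 39058114/220653 34645319/220653 10028648/73551; 11207077/73551 10028648/73551 2974086/24517]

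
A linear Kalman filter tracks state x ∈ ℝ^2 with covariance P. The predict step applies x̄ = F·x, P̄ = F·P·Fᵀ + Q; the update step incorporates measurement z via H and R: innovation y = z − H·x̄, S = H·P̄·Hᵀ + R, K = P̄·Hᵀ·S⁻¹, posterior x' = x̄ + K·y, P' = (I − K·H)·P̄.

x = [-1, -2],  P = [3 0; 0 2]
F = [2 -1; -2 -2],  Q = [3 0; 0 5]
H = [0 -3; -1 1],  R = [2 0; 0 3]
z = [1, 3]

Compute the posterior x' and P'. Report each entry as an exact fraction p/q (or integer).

x' = [-4656/2023, -387/2023]
P' = [10571/4046 337/2023; 337/2023 436/2023]

x̄ = F·x = [0, 6]
P̄ = F·P·Fᵀ + Q = [17 -8; -8 25]
y = z − H·x̄ = [19, -3]
S = H·P̄·Hᵀ + R = [227 -99; -99 61]
K = P̄·Hᵀ·S⁻¹ = [-1011/4046 -3299/4046; -654/2023 33/2023]
x' = x̄ + K·y = [-4656/2023, -387/2023]
P' = (I − K·H)·P̄ = [10571/4046 337/2023; 337/2023 436/2023]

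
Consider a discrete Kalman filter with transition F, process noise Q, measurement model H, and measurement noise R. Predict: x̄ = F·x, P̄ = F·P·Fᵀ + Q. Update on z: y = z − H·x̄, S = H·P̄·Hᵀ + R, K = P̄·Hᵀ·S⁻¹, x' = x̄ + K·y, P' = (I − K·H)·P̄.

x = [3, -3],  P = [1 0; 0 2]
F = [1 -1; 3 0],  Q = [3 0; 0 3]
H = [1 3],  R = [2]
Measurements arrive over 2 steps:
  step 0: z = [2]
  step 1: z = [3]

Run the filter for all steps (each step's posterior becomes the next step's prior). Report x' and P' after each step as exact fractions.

step 0: x̄ = F·x = [6, 9]
step 0: P̄ = F·P·Fᵀ + Q = [6 3; 3 12]
step 0: y = z − H·x̄ = [-31]
step 0: S = H·P̄·Hᵀ + R = [134]
step 0: K = P̄·Hᵀ·S⁻¹ = [15/134; 39/134]
step 0: x' = x̄ + K·y = [339/134, -3/134]
step 0: P' = (I − K·H)·P̄ = [579/134 -183/134; -183/134 87/134]
step 1: x̄ = F·x = [171/67, 1017/134]
step 1: P̄ = F·P·Fᵀ + Q = [717/67 1143/67; 1143/67 5613/134]
step 1: y = z − H·x̄ = [-2991/134]
step 1: S = H·P̄·Hᵀ + R = [65935/134]
step 1: K = P̄·Hᵀ·S⁻¹ = [8292/65935; 3825/13187]
step 1: x' = x̄ + K·y = [-16803/65935, 14706/13187]
step 1: P' = (I − K·H)·P̄ = [192489/65935 -11727/13187; -11727/13187 6459/13187]

step 0: x' = [339/134, -3/134], P' = [579/134 -183/134; -183/134 87/134]
step 1: x' = [-16803/65935, 14706/13187], P' = [192489/65935 -11727/13187; -11727/13187 6459/13187]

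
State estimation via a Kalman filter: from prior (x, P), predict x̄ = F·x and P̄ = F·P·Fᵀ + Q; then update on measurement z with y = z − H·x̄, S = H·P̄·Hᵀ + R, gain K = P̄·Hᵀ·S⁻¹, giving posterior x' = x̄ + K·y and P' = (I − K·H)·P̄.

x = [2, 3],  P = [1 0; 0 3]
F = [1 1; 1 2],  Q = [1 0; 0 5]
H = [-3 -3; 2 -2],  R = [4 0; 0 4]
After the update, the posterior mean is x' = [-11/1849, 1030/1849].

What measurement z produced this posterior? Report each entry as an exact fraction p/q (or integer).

x̄ = F·x = [5, 8]
P̄ = F·P·Fᵀ + Q = [5 7; 7 18]
S = H·P̄·Hᵀ + R = [337 78; 78 40]
K = P̄·Hᵀ·S⁻¹ = [-282/1849 365/1849; -321/1849 -391/1849]
x' − x̄ = [-9256/1849, -13762/1849] = K·y
y = (KᵀK)⁻¹·Kᵀ·(x' − x̄) = [38, 4]
z = y + H·x̄ = [38, 4] + [-39, -6] = [-1, -2]

z = [-1, -2]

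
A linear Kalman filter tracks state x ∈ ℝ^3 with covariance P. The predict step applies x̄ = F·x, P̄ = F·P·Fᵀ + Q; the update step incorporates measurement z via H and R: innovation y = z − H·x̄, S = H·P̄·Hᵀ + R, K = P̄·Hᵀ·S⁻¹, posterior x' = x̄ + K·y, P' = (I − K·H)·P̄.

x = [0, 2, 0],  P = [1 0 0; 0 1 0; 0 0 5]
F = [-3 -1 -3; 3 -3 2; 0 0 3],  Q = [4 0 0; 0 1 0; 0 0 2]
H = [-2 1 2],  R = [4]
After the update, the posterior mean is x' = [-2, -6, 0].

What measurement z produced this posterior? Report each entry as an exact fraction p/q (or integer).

z = [-2]

x̄ = F·x = [-2, -6, 0]
P̄ = F·P·Fᵀ + Q = [59 -36 -45; -36 39 30; -45 30 47]
S = H·P̄·Hᵀ + R = [1091]
K = P̄·Hᵀ·S⁻¹ = [-244/1091; 171/1091; 214/1091]
x' − x̄ = [0, 0, 0] = K·y
y = (KᵀK)⁻¹·Kᵀ·(x' − x̄) = [0]
z = y + H·x̄ = [0] + [-2] = [-2]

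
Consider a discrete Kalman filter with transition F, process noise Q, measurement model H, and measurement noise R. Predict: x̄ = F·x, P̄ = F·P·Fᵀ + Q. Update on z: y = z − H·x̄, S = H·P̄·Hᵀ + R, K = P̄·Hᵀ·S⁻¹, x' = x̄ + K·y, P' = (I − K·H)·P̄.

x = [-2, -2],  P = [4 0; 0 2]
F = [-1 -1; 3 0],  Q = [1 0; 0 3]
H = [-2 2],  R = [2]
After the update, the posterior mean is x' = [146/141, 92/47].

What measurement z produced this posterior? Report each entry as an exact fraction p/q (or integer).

z = [2]

x̄ = F·x = [4, -6]
P̄ = F·P·Fᵀ + Q = [7 -12; -12 39]
S = H·P̄·Hᵀ + R = [282]
K = P̄·Hᵀ·S⁻¹ = [-19/141; 17/47]
x' − x̄ = [-418/141, 374/47] = K·y
y = (KᵀK)⁻¹·Kᵀ·(x' − x̄) = [22]
z = y + H·x̄ = [22] + [-20] = [2]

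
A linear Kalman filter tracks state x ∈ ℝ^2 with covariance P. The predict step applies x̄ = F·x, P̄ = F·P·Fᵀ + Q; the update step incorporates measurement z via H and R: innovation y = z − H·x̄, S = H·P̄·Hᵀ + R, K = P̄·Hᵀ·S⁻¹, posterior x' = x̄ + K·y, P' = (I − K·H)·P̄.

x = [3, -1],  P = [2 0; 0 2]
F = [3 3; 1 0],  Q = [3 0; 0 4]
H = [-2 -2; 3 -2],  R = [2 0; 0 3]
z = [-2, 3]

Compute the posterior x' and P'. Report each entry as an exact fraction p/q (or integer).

x̄ = F·x = [6, 3]
P̄ = F·P·Fᵀ + Q = [39 6; 6 6]
y = z − H·x̄ = [16, -9]
S = H·P̄·Hᵀ + R = [230 -222; -222 306]
K = P̄·Hᵀ·S⁻¹ = [-235/1172 695/3516; -167/586 -329/1758]
x' = x̄ + K·y = [1187/1172, 73/586]
P' = (I − K·H)·P̄ = [233/1172 1/586; 1/586 83/293]

x' = [1187/1172, 73/586]
P' = [233/1172 1/586; 1/586 83/293]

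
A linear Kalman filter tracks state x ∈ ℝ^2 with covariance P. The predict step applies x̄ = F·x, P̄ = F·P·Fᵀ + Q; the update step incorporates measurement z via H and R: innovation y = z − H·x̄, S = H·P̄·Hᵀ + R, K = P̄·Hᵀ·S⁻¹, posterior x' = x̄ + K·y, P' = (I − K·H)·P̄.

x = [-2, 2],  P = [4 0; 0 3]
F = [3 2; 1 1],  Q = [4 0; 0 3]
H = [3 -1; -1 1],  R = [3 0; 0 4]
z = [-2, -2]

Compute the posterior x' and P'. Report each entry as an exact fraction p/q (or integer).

x' = [-1046/1177, -1168/1177]
P' = [998/1177 1578/1177; 1578/1177 3882/1177]

x̄ = F·x = [-2, 0]
P̄ = F·P·Fᵀ + Q = [52 18; 18 10]
y = z − H·x̄ = [4, -4]
S = H·P̄·Hᵀ + R = [373 -94; -94 30]
K = P̄·Hᵀ·S⁻¹ = [472/1177 145/1177; 284/1177 576/1177]
x' = x̄ + K·y = [-1046/1177, -1168/1177]
P' = (I − K·H)·P̄ = [998/1177 1578/1177; 1578/1177 3882/1177]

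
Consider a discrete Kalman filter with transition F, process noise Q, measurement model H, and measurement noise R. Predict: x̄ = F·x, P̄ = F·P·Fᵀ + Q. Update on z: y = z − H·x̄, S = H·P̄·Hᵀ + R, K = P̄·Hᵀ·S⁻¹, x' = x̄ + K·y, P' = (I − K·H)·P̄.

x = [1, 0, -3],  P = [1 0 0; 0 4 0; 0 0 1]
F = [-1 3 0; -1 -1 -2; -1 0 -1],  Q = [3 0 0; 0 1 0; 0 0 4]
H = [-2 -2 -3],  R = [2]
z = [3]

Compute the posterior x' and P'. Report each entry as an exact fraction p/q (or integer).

x̄ = F·x = [-1, 5, 2]
P̄ = F·P·Fᵀ + Q = [40 -11 1; -11 10 3; 1 3 6]
y = z − H·x̄ = [17]
S = H·P̄·Hᵀ + R = [216]
K = P̄·Hᵀ·S⁻¹ = [-61/216; -7/216; -13/108]
x' = x̄ + K·y = [-1253/216, 961/216, -5/108]
P' = (I − K·H)·P̄ = [4919/216 -2803/216 -685/108; -2803/216 2111/216 233/108; -685/108 233/108 155/54]

x' = [-1253/216, 961/216, -5/108]
P' = [4919/216 -2803/216 -685/108; -2803/216 2111/216 233/108; -685/108 233/108 155/54]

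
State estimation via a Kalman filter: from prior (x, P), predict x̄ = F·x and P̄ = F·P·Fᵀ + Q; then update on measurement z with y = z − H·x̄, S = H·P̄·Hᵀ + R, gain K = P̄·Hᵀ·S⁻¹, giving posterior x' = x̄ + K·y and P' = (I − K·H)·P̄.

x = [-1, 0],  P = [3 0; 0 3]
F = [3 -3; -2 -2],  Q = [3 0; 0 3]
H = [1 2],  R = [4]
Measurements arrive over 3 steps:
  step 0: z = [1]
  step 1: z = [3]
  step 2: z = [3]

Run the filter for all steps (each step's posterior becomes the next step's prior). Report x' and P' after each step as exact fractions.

step 0: x̄ = F·x = [-3, 2]
step 0: P̄ = F·P·Fᵀ + Q = [57 0; 0 27]
step 0: y = z − H·x̄ = [0]
step 0: S = H·P̄·Hᵀ + R = [169]
step 0: K = P̄·Hᵀ·S⁻¹ = [57/169; 54/169]
step 0: x' = x̄ + K·y = [-3, 2]
step 0: P' = (I − K·H)·P̄ = [6384/169 -3078/169; -3078/169 1647/169]
step 1: x̄ = F·x = [-15, 2]
step 1: P̄ = F·P·Fᵀ + Q = [128190/169 -28422/169; -28422/169 8007/169]
step 1: y = z − H·x̄ = [14]
step 1: S = H·P̄·Hᵀ + R = [47206/169]
step 1: K = P̄·Hᵀ·S⁻¹ = [35673/23603; -6204/23603]
step 1: x' = x̄ + K·y = [145377/23603, -39650/23603]
step 1: P' = (I − K·H)·P̄ = [2843448/23603 -1350378/23603; -1350378/23603 662781/23603]
step 2: x̄ = F·x = [555081/23603, -211454/23603]
step 2: P̄ = F·P·Fᵀ + Q = [55933674/23603 -13084002/23603; -13084002/23603 3292701/23603]
step 2: y = z − H·x̄ = [-61364/23603]
step 2: S = H·P̄·Hᵀ + R = [16862882/23603]
step 2: K = P̄·Hᵀ·S⁻¹ = [14882835/8431441; -3249300/8431441]
step 2: x' = x̄ + K·y = [159592527/8431441, -67087738/8431441]
step 2: P' = (I − K·H)·P̄ = [1211876328/8431441 -576172494/8431441; -576172494/8431441 281587647/8431441]

step 0: x' = [-3, 2], P' = [6384/169 -3078/169; -3078/169 1647/169]
step 1: x' = [145377/23603, -39650/23603], P' = [2843448/23603 -1350378/23603; -1350378/23603 662781/23603]
step 2: x' = [159592527/8431441, -67087738/8431441], P' = [1211876328/8431441 -576172494/8431441; -576172494/8431441 281587647/8431441]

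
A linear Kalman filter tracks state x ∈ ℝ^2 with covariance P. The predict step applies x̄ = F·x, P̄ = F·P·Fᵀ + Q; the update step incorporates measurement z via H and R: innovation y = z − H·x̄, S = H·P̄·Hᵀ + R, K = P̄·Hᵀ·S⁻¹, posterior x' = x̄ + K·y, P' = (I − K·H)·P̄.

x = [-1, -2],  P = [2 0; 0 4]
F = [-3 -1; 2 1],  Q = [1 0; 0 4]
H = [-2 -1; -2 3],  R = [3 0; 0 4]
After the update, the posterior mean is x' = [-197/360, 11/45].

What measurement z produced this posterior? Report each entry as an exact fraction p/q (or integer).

x̄ = F·x = [5, -4]
P̄ = F·P·Fᵀ + Q = [23 -16; -16 16]
S = H·P̄·Hᵀ + R = [47 108; 108 432]
K = P̄·Hᵀ·S⁻¹ = [-13/40 -589/4320; -1/5 127/540]
x' − x̄ = [-1997/360, 191/45] = K·y
y = (KᵀK)⁻¹·Kᵀ·(x' − x̄) = [7, 24]
z = y + H·x̄ = [7, 24] + [-6, -22] = [1, 2]

z = [1, 2]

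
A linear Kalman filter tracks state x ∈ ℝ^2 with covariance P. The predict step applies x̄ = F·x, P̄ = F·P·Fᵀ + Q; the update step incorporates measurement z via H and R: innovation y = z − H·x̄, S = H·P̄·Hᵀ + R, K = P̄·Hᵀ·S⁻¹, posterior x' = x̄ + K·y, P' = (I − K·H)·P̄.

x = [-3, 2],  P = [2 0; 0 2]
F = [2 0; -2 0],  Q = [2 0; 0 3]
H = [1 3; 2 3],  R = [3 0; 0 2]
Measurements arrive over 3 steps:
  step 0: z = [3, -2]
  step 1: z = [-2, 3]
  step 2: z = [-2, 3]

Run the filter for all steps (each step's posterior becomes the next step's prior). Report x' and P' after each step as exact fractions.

step 0: x' = [-3264/671, 1788/671], P' = [2130/671 -1152/671; -1152/671 710/671]
step 1: x' = [46034/32987, -13077/32987], P' = [2157342/626753 -1170144/626753; -1170144/626753 715962/626753]
step 2: x' = [2450367014/623010527, -1133646217/623010527], P' = [2170128354/623010527 -1177552800/623010527; -1177552800/623010527 719760774/623010527]

step 0: x̄ = F·x = [-6, 6]
step 0: P̄ = F·P·Fᵀ + Q = [10 -8; -8 11]
step 0: y = z − H·x̄ = [-9, -8]
step 0: S = H·P̄·Hᵀ + R = [64 47; 47 45]
step 0: K = P̄·Hᵀ·S⁻¹ = [-442/671 402/671; 326/671 -87/671]
step 0: x' = x̄ + K·y = [-3264/671, 1788/671]
step 0: P' = (I − K·H)·P̄ = [2130/671 -1152/671; -1152/671 710/671]
step 1: x̄ = F·x = [-6528/671, 6528/671]
step 1: P̄ = F·P·Fᵀ + Q = [9862/671 -8520/671; -8520/671 10533/671]
step 1: y = z − H·x̄ = [-14398/671, -4515/671]
step 1: S = H·P̄·Hᵀ + R = [55552/671 37841/671; 37841/671 33347/671]
step 1: K = P̄·Hᵀ·S⁻¹ = [-451030/626753 402126/626753; 325914/626753 -96201/626753]
step 1: x' = x̄ + K·y = [46034/32987, -13077/32987]
step 1: P' = (I − K·H)·P̄ = [2157342/626753 -1170144/626753; -1170144/626753 715962/626753]
step 2: x̄ = F·x = [92068/32987, -92068/32987]
step 2: P̄ = F·P·Fᵀ + Q = [9882874/626753 -8629368/626753; -8629368/626753 10509627/626753]
step 2: y = z − H·x̄ = [118162/32987, 191029/32987]
step 2: S = H·P̄·Hᵀ + R = [54573568/626753 36688079/626753; 36688079/626753 31819229/626753]
step 2: K = P̄·Hᵀ·S⁻¹ = [-454176682/623010527 403799154/623010527; 327243174/623010527 -97911639/623010527]
step 2: x' = x̄ + K·y = [2450367014/623010527, -1133646217/623010527]
step 2: P' = (I − K·H)·P̄ = [2170128354/623010527 -1177552800/623010527; -1177552800/623010527 719760774/623010527]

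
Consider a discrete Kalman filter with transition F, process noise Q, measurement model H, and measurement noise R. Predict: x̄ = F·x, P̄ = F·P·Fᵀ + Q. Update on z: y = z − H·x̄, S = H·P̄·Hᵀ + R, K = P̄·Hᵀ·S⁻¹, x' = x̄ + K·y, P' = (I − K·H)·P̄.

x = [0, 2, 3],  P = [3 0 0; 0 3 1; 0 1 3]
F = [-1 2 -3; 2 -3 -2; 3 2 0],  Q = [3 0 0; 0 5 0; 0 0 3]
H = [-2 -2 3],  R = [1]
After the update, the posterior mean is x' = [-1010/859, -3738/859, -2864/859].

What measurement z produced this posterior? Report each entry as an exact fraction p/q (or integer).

z = [1]

x̄ = F·x = [-5, -12, 4]
P̄ = F·P·Fᵀ + Q = [33 -1 -3; -1 68 -4; -3 -4 42]
S = H·P̄·Hᵀ + R = [859]
K = P̄·Hᵀ·S⁻¹ = [-73/859; -146/859; 140/859]
x' − x̄ = [3285/859, 6570/859, -6300/859] = K·y
y = (KᵀK)⁻¹·Kᵀ·(x' − x̄) = [-45]
z = y + H·x̄ = [-45] + [46] = [1]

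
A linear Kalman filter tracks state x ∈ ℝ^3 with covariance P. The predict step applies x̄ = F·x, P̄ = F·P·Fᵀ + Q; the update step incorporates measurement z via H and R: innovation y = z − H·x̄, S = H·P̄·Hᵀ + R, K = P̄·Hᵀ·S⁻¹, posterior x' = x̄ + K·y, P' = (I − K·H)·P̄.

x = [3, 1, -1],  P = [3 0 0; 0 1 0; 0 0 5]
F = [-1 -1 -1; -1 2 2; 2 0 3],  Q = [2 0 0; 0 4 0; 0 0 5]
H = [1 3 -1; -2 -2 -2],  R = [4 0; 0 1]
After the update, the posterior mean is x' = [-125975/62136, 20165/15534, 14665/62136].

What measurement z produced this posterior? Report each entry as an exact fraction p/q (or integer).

z = [2, 1]

x̄ = F·x = [-3, -3, 3]
P̄ = F·P·Fᵀ + Q = [11 -9 -21; -9 31 24; -21 24 62]
S = H·P̄·Hᵀ + R = [200 -108; -108 369]
K = P̄·Hᵀ·S⁻¹ = [661/6904 2035/15534; 339/1726 -1490/7767; -2011/6904 -6797/15534]
x' − x̄ = [60433/62136, 66767/15534, -171743/62136] = K·y
y = (KᵀK)⁻¹·Kᵀ·(x' − x̄) = [17, -5]
z = y + H·x̄ = [17, -5] + [-15, 6] = [2, 1]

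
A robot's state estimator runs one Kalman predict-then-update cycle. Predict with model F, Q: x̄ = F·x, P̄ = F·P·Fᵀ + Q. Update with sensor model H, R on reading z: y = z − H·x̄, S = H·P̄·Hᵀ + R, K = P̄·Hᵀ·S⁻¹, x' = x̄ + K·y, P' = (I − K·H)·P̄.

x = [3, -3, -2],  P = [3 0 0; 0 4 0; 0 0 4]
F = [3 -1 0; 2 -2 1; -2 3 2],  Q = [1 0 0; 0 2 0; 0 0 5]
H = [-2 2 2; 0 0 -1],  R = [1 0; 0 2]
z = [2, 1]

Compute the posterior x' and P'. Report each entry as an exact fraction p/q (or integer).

x' = [13464/4615, 22478/4615, -4683/4615]
P' = [78956/4615 79022/4615 -492/4615; 79022/4615 87774/4615 -8184/4615; -492/4615 -8184/4615 7834/4615]

x̄ = F·x = [12, 10, -19]
P̄ = F·P·Fᵀ + Q = [32 26 -30; 26 34 -28; -30 -28 69]
y = z − H·x̄ = [44, -18]
S = H·P̄·Hᵀ + R = [349 -142; -142 71]
K = P̄·Hᵀ·S⁻¹ = [-12/65 246/4615; 16/65 4092/4615; 4/65 -3917/4615]
x' = x̄ + K·y = [13464/4615, 22478/4615, -4683/4615]
P' = (I − K·H)·P̄ = [78956/4615 79022/4615 -492/4615; 79022/4615 87774/4615 -8184/4615; -492/4615 -8184/4615 7834/4615]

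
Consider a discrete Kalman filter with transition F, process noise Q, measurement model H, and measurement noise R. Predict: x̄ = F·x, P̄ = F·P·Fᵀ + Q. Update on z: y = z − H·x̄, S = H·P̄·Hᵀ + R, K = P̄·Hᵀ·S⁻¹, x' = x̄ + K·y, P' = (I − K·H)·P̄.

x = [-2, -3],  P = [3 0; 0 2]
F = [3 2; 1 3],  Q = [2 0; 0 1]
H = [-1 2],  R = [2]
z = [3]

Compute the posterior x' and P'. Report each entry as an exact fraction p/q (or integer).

x' = [-451/43, -174/43]
P' = [1566/43 788/43; 788/43 417/43]

x̄ = F·x = [-12, -11]
P̄ = F·P·Fᵀ + Q = [37 21; 21 22]
y = z − H·x̄ = [13]
S = H·P̄·Hᵀ + R = [43]
K = P̄·Hᵀ·S⁻¹ = [5/43; 23/43]
x' = x̄ + K·y = [-451/43, -174/43]
P' = (I − K·H)·P̄ = [1566/43 788/43; 788/43 417/43]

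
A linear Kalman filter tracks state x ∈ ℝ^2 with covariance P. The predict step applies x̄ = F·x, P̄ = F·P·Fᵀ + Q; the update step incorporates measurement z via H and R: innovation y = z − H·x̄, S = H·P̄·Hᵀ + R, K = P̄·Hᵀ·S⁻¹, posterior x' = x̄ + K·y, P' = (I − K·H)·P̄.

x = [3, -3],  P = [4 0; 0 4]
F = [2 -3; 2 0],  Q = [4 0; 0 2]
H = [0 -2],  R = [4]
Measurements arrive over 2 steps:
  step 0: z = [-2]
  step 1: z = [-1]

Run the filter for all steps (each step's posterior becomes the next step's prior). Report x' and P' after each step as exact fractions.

step 0: x̄ = F·x = [15, 6]
step 0: P̄ = F·P·Fᵀ + Q = [56 16; 16 18]
step 0: y = z − H·x̄ = [10]
step 0: S = H·P̄·Hᵀ + R = [76]
step 0: K = P̄·Hᵀ·S⁻¹ = [-8/19; -9/19]
step 0: x' = x̄ + K·y = [205/19, 24/19]
step 0: P' = (I − K·H)·P̄ = [808/19 16/19; 16/19 18/19]
step 1: x̄ = F·x = [338/19, 410/19]
step 1: P̄ = F·P·Fᵀ + Q = [3278/19 3136/19; 3136/19 3270/19]
step 1: y = z − H·x̄ = [801/19]
step 1: S = H·P̄·Hᵀ + R = [13156/19]
step 1: K = P̄·Hᵀ·S⁻¹ = [-1568/3289; -1635/3289]
step 1: x' = x̄ + K·y = [-7594/3289, 2045/3289]
step 1: P' = (I − K·H)·P̄ = [49834/3289 3136/3289; 3136/3289 3270/3289]

step 0: x' = [205/19, 24/19], P' = [808/19 16/19; 16/19 18/19]
step 1: x' = [-7594/3289, 2045/3289], P' = [49834/3289 3136/3289; 3136/3289 3270/3289]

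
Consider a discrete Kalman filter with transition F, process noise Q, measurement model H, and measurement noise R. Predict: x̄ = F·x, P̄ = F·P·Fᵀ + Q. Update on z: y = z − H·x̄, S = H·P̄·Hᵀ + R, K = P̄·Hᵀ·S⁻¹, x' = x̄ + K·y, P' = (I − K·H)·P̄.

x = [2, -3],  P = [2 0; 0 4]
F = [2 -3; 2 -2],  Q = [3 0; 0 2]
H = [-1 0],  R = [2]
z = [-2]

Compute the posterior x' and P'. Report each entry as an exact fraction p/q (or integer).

x̄ = F·x = [13, 10]
P̄ = F·P·Fᵀ + Q = [47 32; 32 26]
y = z − H·x̄ = [11]
S = H·P̄·Hᵀ + R = [49]
K = P̄·Hᵀ·S⁻¹ = [-47/49; -32/49]
x' = x̄ + K·y = [120/49, 138/49]
P' = (I − K·H)·P̄ = [94/49 64/49; 64/49 250/49]

x' = [120/49, 138/49]
P' = [94/49 64/49; 64/49 250/49]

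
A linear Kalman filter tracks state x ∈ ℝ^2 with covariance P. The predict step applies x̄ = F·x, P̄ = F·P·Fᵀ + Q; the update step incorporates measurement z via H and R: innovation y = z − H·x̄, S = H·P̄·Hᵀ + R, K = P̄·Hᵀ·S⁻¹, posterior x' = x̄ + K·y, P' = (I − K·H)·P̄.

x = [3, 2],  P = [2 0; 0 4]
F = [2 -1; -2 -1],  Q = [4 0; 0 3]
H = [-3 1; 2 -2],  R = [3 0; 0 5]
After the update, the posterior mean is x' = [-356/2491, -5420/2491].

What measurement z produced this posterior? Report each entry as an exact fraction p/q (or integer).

z = [-2, 3]

x̄ = F·x = [4, -8]
P̄ = F·P·Fᵀ + Q = [16 -4; -4 15]
S = H·P̄·Hᵀ + R = [186 -158; -158 161]
K = P̄·Hᵀ·S⁻¹ = [-1026/2491 -388/2491; -1657/4982 -1401/2491]
x' − x̄ = [-10320/2491, 14508/2491] = K·y
y = (KᵀK)⁻¹·Kᵀ·(x' − x̄) = [18, -21]
z = y + H·x̄ = [18, -21] + [-20, 24] = [-2, 3]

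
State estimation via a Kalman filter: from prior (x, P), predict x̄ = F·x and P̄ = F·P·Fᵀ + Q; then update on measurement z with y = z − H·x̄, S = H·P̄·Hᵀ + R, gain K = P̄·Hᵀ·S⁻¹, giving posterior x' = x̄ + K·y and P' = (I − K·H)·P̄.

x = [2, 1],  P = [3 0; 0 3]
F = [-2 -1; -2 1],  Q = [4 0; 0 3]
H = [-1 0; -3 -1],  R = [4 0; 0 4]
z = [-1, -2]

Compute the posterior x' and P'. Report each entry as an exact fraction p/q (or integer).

x' = [677/1325, 363/1325]
P' = [1348/1325 -2988/1325; -2988/1325 10728/1325]

x̄ = F·x = [-5, -3]
P̄ = F·P·Fᵀ + Q = [19 9; 9 18]
y = z − H·x̄ = [-6, -20]
S = H·P̄·Hᵀ + R = [23 66; 66 247]
K = P̄·Hᵀ·S⁻¹ = [-337/1325 -264/1325; 747/1325 -441/1325]
x' = x̄ + K·y = [677/1325, 363/1325]
P' = (I − K·H)·P̄ = [1348/1325 -2988/1325; -2988/1325 10728/1325]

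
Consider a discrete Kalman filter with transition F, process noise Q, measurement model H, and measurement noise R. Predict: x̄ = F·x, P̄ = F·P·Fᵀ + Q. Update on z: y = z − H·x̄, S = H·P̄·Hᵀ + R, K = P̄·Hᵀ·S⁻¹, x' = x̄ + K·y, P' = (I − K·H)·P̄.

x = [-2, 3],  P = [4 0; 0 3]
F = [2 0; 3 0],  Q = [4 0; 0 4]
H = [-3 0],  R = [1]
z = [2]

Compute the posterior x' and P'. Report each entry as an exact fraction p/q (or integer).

x̄ = F·x = [-4, -6]
P̄ = F·P·Fᵀ + Q = [20 24; 24 40]
y = z − H·x̄ = [-10]
S = H·P̄·Hᵀ + R = [181]
K = P̄·Hᵀ·S⁻¹ = [-60/181; -72/181]
x' = x̄ + K·y = [-124/181, -366/181]
P' = (I − K·H)·P̄ = [20/181 24/181; 24/181 2056/181]

x' = [-124/181, -366/181]
P' = [20/181 24/181; 24/181 2056/181]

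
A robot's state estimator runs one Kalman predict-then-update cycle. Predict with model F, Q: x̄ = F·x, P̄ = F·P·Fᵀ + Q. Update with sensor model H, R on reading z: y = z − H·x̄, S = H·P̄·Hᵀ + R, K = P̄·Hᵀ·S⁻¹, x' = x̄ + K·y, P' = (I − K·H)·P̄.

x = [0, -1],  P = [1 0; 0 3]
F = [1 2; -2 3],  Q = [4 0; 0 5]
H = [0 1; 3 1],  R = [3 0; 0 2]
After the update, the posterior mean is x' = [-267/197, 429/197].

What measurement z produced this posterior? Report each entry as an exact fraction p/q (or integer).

z = [3, -2]

x̄ = F·x = [-2, -3]
P̄ = F·P·Fᵀ + Q = [17 16; 16 36]
S = H·P̄·Hᵀ + R = [39 84; 84 287]
K = P̄·Hᵀ·S⁻¹ = [-148/591 423/1379; 156/197 12/197]
x' − x̄ = [127/197, 1020/197] = K·y
y = (KᵀK)⁻¹·Kᵀ·(x' − x̄) = [6, 7]
z = y + H·x̄ = [6, 7] + [-3, -9] = [3, -2]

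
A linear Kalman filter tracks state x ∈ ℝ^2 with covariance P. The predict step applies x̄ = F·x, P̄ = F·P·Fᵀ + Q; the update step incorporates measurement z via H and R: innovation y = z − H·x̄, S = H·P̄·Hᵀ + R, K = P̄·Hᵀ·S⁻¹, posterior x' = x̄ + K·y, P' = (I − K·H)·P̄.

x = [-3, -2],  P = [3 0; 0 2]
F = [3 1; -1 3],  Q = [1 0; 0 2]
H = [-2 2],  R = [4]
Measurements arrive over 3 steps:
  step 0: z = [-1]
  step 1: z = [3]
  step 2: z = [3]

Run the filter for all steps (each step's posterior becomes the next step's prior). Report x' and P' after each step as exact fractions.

step 0: x̄ = F·x = [-11, -3]
step 0: P̄ = F·P·Fᵀ + Q = [30 -3; -3 23]
step 0: y = z − H·x̄ = [-17]
step 0: S = H·P̄·Hᵀ + R = [240]
step 0: K = P̄·Hᵀ·S⁻¹ = [-11/40; 13/60]
step 0: x' = x̄ + K·y = [-253/40, -401/60]
step 0: P' = (I − K·H)·P̄ = [237/20 113/10; 113/10 176/15]
step 1: x̄ = F·x = [-3079/120, -549/40]
step 1: P̄ = F·P·Fᵀ + Q = [11231/60 1801/20; 1801/20 1033/20]
step 1: y = z − H·x̄ = [-313/15]
step 1: S = H·P̄·Hᵀ + R = [3584/15]
step 1: K = P̄·Hᵀ·S⁻¹ = [-1457/1792; -9/28]
step 1: x' = x̄ + K·y = [-15577/1792, -393/56]
step 1: P' = (I − K·H)·P̄ = [26193/896 773/28; 773/28 755/28]
step 2: x̄ = F·x = [-59307/1792, -22151/1792]
step 2: P̄ = F·P·Fᵀ + Q = [409209/896 191789/896; 191789/896 97009/896]
step 2: y = z − H·x̄ = [-1231/32]
step 2: S = H·P̄·Hᵀ + R = [1103/2]
step 2: K = P̄·Hᵀ·S⁻¹ = [-7765/8824; -3385/8824]
step 2: x' = x̄ + K·y = [186923/247072, 591999/247072]
step 2: P' = (I − K·H)·P̄ = [3661369/123536 3443949/123536; 3443949/123536 3349169/123536]

step 0: x' = [-253/40, -401/60], P' = [237/20 113/10; 113/10 176/15]
step 1: x' = [-15577/1792, -393/56], P' = [26193/896 773/28; 773/28 755/28]
step 2: x' = [186923/247072, 591999/247072], P' = [3661369/123536 3443949/123536; 3443949/123536 3349169/123536]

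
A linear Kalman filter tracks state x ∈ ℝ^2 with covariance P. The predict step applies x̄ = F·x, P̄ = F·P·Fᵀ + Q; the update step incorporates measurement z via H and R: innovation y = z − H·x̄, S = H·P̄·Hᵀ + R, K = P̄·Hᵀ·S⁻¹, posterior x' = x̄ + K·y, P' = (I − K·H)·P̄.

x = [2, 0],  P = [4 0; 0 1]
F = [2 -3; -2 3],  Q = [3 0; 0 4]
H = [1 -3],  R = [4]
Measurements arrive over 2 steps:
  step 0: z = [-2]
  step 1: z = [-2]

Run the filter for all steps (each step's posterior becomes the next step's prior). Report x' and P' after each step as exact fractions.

step 0: x̄ = F·x = [4, -4]
step 0: P̄ = F·P·Fᵀ + Q = [28 -25; -25 29]
step 0: y = z − H·x̄ = [-18]
step 0: S = H·P̄·Hᵀ + R = [443]
step 0: K = P̄·Hᵀ·S⁻¹ = [103/443; -112/443]
step 0: x' = x̄ + K·y = [-82/443, 244/443]
step 0: P' = (I − K·H)·P̄ = [1795/443 461/443; 461/443 303/443]
step 1: x̄ = F·x = [-896/443, 896/443]
step 1: P̄ = F·P·Fᵀ + Q = [5704/443 -4375/443; -4375/443 6147/443]
step 1: y = z − H·x̄ = [2698/443]
step 1: S = H·P̄·Hᵀ + R = [89049/443]
step 1: K = P̄·Hᵀ·S⁻¹ = [18829/89049; -22816/89049]
step 1: x' = x̄ + K·y = [-65434/89049, 41152/89049]
step 1: P' = (I − K·H)·P̄ = [346285/89049 90323/89049; 90323/89049 60529/89049]

step 0: x' = [-82/443, 244/443], P' = [1795/443 461/443; 461/443 303/443]
step 1: x' = [-65434/89049, 41152/89049], P' = [346285/89049 90323/89049; 90323/89049 60529/89049]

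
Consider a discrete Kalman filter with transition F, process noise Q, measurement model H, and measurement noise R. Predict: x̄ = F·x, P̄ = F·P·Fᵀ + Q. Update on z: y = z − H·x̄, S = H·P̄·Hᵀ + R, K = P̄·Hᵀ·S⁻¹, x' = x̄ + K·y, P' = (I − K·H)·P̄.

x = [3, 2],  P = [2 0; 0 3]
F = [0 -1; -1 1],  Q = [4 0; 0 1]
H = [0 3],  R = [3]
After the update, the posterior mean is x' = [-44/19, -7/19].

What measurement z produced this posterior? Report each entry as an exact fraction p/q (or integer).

z = [-1]

x̄ = F·x = [-2, -1]
P̄ = F·P·Fᵀ + Q = [7 -3; -3 6]
S = H·P̄·Hᵀ + R = [57]
K = P̄·Hᵀ·S⁻¹ = [-3/19; 6/19]
x' − x̄ = [-6/19, 12/19] = K·y
y = (KᵀK)⁻¹·Kᵀ·(x' − x̄) = [2]
z = y + H·x̄ = [2] + [-3] = [-1]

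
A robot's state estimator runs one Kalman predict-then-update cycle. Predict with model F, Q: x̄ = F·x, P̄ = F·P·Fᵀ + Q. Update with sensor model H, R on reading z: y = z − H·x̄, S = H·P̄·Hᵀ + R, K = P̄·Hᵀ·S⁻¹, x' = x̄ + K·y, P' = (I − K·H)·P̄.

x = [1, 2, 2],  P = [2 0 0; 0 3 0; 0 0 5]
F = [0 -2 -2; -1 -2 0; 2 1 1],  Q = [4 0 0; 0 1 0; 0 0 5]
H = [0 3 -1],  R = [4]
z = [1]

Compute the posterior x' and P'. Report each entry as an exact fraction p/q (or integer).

x' = [-14/5, 1/2, 9/10]
P' = [1304/55 -1 -217/55; -1 5/4 11/4; -217/55 11/4 2019/220]

x̄ = F·x = [-8, -5, 6]
P̄ = F·P·Fᵀ + Q = [36 12 -16; 12 15 -10; -16 -10 21]
y = z − H·x̄ = [22]
S = H·P̄·Hᵀ + R = [220]
K = P̄·Hᵀ·S⁻¹ = [13/55; 1/4; -51/220]
x' = x̄ + K·y = [-14/5, 1/2, 9/10]
P' = (I − K·H)·P̄ = [1304/55 -1 -217/55; -1 5/4 11/4; -217/55 11/4 2019/220]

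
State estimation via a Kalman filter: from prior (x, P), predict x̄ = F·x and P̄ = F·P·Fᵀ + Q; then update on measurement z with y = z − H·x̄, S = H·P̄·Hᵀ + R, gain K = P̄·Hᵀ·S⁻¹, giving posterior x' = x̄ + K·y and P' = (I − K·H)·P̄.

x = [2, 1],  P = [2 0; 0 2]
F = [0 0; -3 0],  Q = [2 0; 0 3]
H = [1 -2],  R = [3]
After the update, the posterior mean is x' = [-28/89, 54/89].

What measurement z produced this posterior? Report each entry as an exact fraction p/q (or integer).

x̄ = F·x = [0, -6]
P̄ = F·P·Fᵀ + Q = [2 0; 0 21]
S = H·P̄·Hᵀ + R = [89]
K = P̄·Hᵀ·S⁻¹ = [2/89; -42/89]
x' − x̄ = [-28/89, 588/89] = K·y
y = (KᵀK)⁻¹·Kᵀ·(x' − x̄) = [-14]
z = y + H·x̄ = [-14] + [12] = [-2]

z = [-2]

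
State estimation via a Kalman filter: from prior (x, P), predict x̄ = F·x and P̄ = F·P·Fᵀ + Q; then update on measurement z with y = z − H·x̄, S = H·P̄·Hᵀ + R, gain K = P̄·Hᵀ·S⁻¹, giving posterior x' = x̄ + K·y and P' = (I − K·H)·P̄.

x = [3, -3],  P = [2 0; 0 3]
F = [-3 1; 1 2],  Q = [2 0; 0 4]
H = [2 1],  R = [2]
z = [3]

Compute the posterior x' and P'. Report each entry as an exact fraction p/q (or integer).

x̄ = F·x = [-12, -3]
P̄ = F·P·Fᵀ + Q = [23 0; 0 18]
y = z − H·x̄ = [30]
S = H·P̄·Hᵀ + R = [112]
K = P̄·Hᵀ·S⁻¹ = [23/56; 9/56]
x' = x̄ + K·y = [9/28, 51/28]
P' = (I − K·H)·P̄ = [115/28 -207/28; -207/28 423/28]

x' = [9/28, 51/28]
P' = [115/28 -207/28; -207/28 423/28]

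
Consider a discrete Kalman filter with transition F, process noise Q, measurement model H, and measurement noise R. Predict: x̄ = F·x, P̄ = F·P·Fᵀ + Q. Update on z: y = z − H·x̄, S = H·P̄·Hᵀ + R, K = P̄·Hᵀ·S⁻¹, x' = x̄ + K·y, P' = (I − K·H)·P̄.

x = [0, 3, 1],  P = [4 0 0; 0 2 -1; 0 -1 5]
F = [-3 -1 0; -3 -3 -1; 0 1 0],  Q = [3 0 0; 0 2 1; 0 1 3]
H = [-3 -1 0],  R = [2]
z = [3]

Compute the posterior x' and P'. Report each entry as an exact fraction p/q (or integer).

x̄ = F·x = [-3, -10, 3]
P̄ = F·P·Fᵀ + Q = [41 41 -2; 41 55 -4; -2 -4 5]
y = z − H·x̄ = [-16]
S = H·P̄·Hᵀ + R = [672]
K = P̄·Hᵀ·S⁻¹ = [-41/168; -89/336; 5/336]
x' = x̄ + K·y = [19/21, -121/21, 58/21]
P' = (I − K·H)·P̄ = [41/42 -205/84 37/84; -205/84 1319/168 -227/168; 37/84 -227/168 815/168]

x' = [19/21, -121/21, 58/21]
P' = [41/42 -205/84 37/84; -205/84 1319/168 -227/168; 37/84 -227/168 815/168]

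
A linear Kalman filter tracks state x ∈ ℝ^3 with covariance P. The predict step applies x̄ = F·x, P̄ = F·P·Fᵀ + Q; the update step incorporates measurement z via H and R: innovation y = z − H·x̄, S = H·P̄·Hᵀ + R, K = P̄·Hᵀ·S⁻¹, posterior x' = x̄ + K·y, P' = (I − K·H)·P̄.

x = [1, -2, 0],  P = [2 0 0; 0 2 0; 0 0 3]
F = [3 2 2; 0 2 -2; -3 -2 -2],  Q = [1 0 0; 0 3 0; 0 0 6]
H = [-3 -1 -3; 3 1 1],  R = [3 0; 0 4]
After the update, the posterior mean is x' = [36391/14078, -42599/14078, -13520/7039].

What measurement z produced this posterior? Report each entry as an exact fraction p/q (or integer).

z = [1, 3]

x̄ = F·x = [-1, -4, 1]
P̄ = F·P·Fᵀ + Q = [39 -4 -38; -4 23 4; -38 4 44]
S = H·P̄·Hᵀ + R = [89 -42; -42 178]
K = P̄·Hᵀ·S⁻¹ = [1664/7039 6717/14078; -1732/7039 369/14078; -3344/7039 -3399/7039]
x' − x̄ = [50469/14078, 13713/14078, -20559/7039] = K·y
y = (KᵀK)⁻¹·Kᵀ·(x' − x̄) = [-3, 9]
z = y + H·x̄ = [-3, 9] + [4, -6] = [1, 3]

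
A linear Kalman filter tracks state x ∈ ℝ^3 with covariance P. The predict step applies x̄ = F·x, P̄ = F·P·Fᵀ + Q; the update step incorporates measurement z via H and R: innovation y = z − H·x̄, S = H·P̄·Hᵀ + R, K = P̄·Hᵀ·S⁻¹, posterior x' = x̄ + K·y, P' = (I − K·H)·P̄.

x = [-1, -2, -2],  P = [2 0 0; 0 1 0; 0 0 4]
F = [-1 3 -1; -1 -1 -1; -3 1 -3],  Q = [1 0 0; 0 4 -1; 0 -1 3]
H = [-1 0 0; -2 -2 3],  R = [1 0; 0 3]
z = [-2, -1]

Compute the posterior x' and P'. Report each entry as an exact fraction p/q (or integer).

x' = [4477/2996, 10905/2996, 9687/2996]
P' = [2783/2996 139/2996 1973/2996; 139/2996 27239/2996 18517/2996; 1973/2996 18517/2996 14835/2996]

x̄ = F·x = [-3, 5, 7]
P̄ = F·P·Fᵀ + Q = [16 3 21; 3 11 16; 21 16 58]
y = z − H·x̄ = [-5, -18]
S = H·P̄·Hᵀ + R = [17 -25; -25 213]
K = P̄·Hᵀ·S⁻¹ = [-2783/2996 25/2996; -139/2996 265/2996; -1973/2996 1175/2996]
x' = x̄ + K·y = [4477/2996, 10905/2996, 9687/2996]
P' = (I − K·H)·P̄ = [2783/2996 139/2996 1973/2996; 139/2996 27239/2996 18517/2996; 1973/2996 18517/2996 14835/2996]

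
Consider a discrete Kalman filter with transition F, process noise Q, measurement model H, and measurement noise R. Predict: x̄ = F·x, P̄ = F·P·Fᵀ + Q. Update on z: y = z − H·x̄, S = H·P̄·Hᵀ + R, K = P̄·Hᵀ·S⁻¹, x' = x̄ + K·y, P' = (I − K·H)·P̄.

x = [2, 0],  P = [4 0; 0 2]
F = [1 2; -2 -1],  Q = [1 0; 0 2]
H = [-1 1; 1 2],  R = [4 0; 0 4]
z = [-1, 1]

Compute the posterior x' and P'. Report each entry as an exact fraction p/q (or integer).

x' = [271/367, -68/367]
P' = [632/367 -164/367; -164/367 312/367]

x̄ = F·x = [2, -4]
P̄ = F·P·Fᵀ + Q = [13 -12; -12 20]
y = z − H·x̄ = [5, 7]
S = H·P̄·Hᵀ + R = [61 39; 39 49]
K = P̄·Hᵀ·S⁻¹ = [-199/367 76/367; 119/367 115/367]
x' = x̄ + K·y = [271/367, -68/367]
P' = (I − K·H)·P̄ = [632/367 -164/367; -164/367 312/367]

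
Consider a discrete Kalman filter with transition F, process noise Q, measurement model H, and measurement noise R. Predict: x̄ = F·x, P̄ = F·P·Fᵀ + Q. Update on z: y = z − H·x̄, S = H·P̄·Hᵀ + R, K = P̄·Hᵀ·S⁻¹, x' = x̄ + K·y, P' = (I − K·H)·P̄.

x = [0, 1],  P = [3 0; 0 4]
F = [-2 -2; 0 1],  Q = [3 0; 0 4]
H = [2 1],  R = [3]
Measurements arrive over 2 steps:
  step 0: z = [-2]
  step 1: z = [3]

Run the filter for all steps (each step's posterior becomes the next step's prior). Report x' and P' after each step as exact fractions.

step 0: x̄ = F·x = [-2, 1]
step 0: P̄ = F·P·Fᵀ + Q = [31 -8; -8 8]
step 0: y = z − H·x̄ = [1]
step 0: S = H·P̄·Hᵀ + R = [103]
step 0: K = P̄·Hᵀ·S⁻¹ = [54/103; -8/103]
step 0: x' = x̄ + K·y = [-152/103, 95/103]
step 0: P' = (I − K·H)·P̄ = [277/103 -392/103; -392/103 760/103]
step 1: x̄ = F·x = [114/103, 95/103]
step 1: P̄ = F·P·Fᵀ + Q = [1321/103 -736/103; -736/103 1172/103]
step 1: y = z − H·x̄ = [-14/103]
step 1: S = H·P̄·Hᵀ + R = [3821/103]
step 1: K = P̄·Hᵀ·S⁻¹ = [1906/3821; -300/3821]
step 1: x' = x̄ + K·y = [3970/3821, 3565/3821]
step 1: P' = (I − K·H)·P̄ = [13735/3821 -21752/3821; -21752/3821 42604/3821]

step 0: x' = [-152/103, 95/103], P' = [277/103 -392/103; -392/103 760/103]
step 1: x' = [3970/3821, 3565/3821], P' = [13735/3821 -21752/3821; -21752/3821 42604/3821]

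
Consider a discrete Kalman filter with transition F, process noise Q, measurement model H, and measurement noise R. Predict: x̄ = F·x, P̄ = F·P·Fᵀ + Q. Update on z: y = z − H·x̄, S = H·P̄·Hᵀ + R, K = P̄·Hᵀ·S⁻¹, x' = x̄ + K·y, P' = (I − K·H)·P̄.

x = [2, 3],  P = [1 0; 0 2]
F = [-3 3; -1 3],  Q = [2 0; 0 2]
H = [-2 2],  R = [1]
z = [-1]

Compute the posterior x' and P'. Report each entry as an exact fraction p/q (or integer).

x' = [81/11, 7]
P' = [701/33 21; 21 21]

x̄ = F·x = [3, 7]
P̄ = F·P·Fᵀ + Q = [29 21; 21 21]
y = z − H·x̄ = [-9]
S = H·P̄·Hᵀ + R = [33]
K = P̄·Hᵀ·S⁻¹ = [-16/33; 0]
x' = x̄ + K·y = [81/11, 7]
P' = (I − K·H)·P̄ = [701/33 21; 21 21]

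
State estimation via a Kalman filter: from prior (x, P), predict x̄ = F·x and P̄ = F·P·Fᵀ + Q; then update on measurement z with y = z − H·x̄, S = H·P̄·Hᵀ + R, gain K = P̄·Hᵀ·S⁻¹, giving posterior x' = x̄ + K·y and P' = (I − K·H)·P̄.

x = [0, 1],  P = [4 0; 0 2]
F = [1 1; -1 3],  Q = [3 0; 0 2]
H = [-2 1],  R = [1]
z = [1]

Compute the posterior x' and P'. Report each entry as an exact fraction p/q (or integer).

x' = [1, 3]
P' = [221/53 426/53; 426/53 872/53]

x̄ = F·x = [1, 3]
P̄ = F·P·Fᵀ + Q = [9 2; 2 24]
y = z − H·x̄ = [0]
S = H·P̄·Hᵀ + R = [53]
K = P̄·Hᵀ·S⁻¹ = [-16/53; 20/53]
x' = x̄ + K·y = [1, 3]
P' = (I − K·H)·P̄ = [221/53 426/53; 426/53 872/53]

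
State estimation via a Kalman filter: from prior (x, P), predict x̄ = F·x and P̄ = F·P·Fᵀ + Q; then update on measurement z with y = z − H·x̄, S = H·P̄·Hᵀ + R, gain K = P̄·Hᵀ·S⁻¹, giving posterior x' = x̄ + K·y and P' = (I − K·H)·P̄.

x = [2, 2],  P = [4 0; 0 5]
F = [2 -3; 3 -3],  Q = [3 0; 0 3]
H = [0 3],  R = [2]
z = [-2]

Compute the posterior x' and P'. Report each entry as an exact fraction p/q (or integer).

x' = [-965/379, -252/379]
P' = [5663/758 69/379; 69/379 84/379]

x̄ = F·x = [-2, 0]
P̄ = F·P·Fᵀ + Q = [64 69; 69 84]
y = z − H·x̄ = [-2]
S = H·P̄·Hᵀ + R = [758]
K = P̄·Hᵀ·S⁻¹ = [207/758; 126/379]
x' = x̄ + K·y = [-965/379, -252/379]
P' = (I − K·H)·P̄ = [5663/758 69/379; 69/379 84/379]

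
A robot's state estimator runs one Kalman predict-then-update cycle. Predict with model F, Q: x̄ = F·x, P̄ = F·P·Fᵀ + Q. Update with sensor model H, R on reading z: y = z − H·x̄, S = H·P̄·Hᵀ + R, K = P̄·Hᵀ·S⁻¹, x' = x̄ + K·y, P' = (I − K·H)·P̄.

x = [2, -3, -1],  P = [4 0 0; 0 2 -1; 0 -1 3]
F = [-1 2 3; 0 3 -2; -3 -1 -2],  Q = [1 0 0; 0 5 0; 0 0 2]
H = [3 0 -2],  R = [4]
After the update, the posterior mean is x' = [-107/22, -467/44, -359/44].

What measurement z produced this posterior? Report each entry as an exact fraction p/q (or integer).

z = [2]

x̄ = F·x = [-11, -7, -1]
P̄ = F·P·Fᵀ + Q = [28 -11 -3; -11 47 10; -3 10 48]
S = H·P̄·Hᵀ + R = [484]
K = P̄·Hᵀ·S⁻¹ = [45/242; -53/484; -105/484]
x' − x̄ = [135/22, -159/44, -315/44] = K·y
y = (KᵀK)⁻¹·Kᵀ·(x' − x̄) = [33]
z = y + H·x̄ = [33] + [-31] = [2]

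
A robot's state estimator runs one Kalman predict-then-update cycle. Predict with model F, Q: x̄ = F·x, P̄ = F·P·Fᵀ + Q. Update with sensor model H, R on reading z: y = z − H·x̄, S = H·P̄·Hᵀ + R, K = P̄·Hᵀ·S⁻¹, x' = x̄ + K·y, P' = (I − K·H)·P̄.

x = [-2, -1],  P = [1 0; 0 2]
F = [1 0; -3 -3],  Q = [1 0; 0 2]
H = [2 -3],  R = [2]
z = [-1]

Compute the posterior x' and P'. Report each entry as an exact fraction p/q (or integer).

x' = [-224/307, -27/307]
P' = [445/307 288/307; 288/307 254/307]

x̄ = F·x = [-2, 9]
P̄ = F·P·Fᵀ + Q = [2 -3; -3 29]
y = z − H·x̄ = [30]
S = H·P̄·Hᵀ + R = [307]
K = P̄·Hᵀ·S⁻¹ = [13/307; -93/307]
x' = x̄ + K·y = [-224/307, -27/307]
P' = (I − K·H)·P̄ = [445/307 288/307; 288/307 254/307]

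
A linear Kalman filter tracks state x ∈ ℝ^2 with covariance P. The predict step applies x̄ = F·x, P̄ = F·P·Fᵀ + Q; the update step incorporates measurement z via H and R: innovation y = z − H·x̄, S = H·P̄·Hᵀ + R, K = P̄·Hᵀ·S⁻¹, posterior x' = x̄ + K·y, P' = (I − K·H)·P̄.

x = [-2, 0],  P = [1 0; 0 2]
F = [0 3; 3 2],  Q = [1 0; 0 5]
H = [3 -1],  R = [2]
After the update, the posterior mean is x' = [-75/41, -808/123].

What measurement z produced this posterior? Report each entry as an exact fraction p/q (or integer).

z = [1]

x̄ = F·x = [0, -6]
P̄ = F·P·Fᵀ + Q = [19 12; 12 22]
S = H·P̄·Hᵀ + R = [123]
K = P̄·Hᵀ·S⁻¹ = [15/41; 14/123]
x' − x̄ = [-75/41, -70/123] = K·y
y = (KᵀK)⁻¹·Kᵀ·(x' − x̄) = [-5]
z = y + H·x̄ = [-5] + [6] = [1]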